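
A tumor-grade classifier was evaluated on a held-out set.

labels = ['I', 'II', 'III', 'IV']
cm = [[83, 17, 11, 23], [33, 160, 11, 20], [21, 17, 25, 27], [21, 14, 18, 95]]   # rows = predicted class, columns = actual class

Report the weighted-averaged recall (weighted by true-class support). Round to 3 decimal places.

0.609

Per-class recall (TP/(TP+FN)):
  I: TP=83, FN=33+21+21=75 → 83/158 = 0.5253
  II: TP=160, FN=17+17+14=48 → 160/208 = 0.7692
  III: TP=25, FN=11+11+18=40 → 25/65 = 0.3846
  IV: TP=95, FN=23+20+27=70 → 95/165 = 0.5758
Weighted-recall = Σ (supportᵢ/N)·recallᵢ with N=596: (158/596)·0.5253 + (208/596)·0.7692 + (65/596)·0.3846 + (165/596)·0.5758 = 0.609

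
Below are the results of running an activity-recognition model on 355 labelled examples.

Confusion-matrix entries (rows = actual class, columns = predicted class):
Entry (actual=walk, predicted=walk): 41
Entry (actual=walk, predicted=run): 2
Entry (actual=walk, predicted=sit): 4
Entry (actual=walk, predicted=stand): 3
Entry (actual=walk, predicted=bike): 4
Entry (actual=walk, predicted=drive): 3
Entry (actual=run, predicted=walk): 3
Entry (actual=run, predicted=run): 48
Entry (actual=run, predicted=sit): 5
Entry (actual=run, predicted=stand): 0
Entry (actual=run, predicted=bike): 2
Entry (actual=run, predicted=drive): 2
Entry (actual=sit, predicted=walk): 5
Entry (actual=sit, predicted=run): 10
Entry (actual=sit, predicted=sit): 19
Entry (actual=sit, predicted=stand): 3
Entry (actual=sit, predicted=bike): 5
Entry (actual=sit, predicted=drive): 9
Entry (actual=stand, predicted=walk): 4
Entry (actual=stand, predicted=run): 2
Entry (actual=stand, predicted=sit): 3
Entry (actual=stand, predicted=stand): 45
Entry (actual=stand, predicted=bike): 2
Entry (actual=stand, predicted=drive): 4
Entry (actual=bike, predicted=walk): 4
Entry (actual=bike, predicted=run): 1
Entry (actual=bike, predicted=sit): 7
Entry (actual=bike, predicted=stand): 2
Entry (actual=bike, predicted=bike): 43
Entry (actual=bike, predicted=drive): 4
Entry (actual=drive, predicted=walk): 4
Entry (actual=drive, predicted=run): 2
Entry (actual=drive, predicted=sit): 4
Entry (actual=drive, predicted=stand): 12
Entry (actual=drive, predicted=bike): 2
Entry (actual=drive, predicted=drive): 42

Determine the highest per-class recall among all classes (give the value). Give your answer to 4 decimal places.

Per-class recall (TP/(TP+FN)):
  walk: TP=41, FN=2+4+3+4+3=16 → 41/57 = 0.71930
  run: TP=48, FN=3+5+0+2+2=12 → 48/60 = 0.80000
  sit: TP=19, FN=5+10+3+5+9=32 → 19/51 = 0.37255
  stand: TP=45, FN=4+2+3+2+4=15 → 45/60 = 0.75000
  bike: TP=43, FN=4+1+7+2+4=18 → 43/61 = 0.70492
  drive: TP=42, FN=4+2+4+12+2=24 → 42/66 = 0.63636
Highest is class 'run' with recall = 0.8000.

0.8000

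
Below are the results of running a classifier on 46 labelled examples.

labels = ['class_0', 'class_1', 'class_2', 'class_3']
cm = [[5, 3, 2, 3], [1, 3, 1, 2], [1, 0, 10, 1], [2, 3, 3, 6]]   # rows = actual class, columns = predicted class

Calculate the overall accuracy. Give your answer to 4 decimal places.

0.5217

Accuracy = trace / total = (5+3+10+6=24) / 46 = 24/46 = 0.5217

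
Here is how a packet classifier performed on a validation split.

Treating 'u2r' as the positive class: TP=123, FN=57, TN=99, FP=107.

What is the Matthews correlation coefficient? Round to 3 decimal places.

0.167

MCC = (TP·TN − FP·FN) / √((TP+FP)(TP+FN)(TN+FP)(TN+FN))
Numerator = 123·99 − 107·57 = 6078
Denominator = √(230·180·206·156) = √1330430400 = 36475.0655
MCC = 6078 / 36475.0655 = 0.167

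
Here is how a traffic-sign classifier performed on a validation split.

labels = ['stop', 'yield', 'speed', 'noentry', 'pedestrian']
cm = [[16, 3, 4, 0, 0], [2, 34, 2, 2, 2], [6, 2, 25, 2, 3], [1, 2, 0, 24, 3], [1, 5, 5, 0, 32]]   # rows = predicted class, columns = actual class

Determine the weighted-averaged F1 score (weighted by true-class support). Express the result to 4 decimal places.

Per-class F1 score (2·TP/(2·TP+FP+FN)):
  stop: TP=16, FP=3+4+0+0=7, FN=2+6+1+1=10 → 32/49 = 0.65306
  yield: TP=34, FP=2+2+2+2=8, FN=3+2+2+5=12 → 68/88 = 0.77273
  speed: TP=25, FP=6+2+2+3=13, FN=4+2+0+5=11 → 50/74 = 0.67568
  noentry: TP=24, FP=1+2+0+3=6, FN=0+2+2+0=4 → 48/58 = 0.82759
  pedestrian: TP=32, FP=1+5+5+0=11, FN=0+2+3+3=8 → 64/83 = 0.77108
Weighted-F1 score = Σ (supportᵢ/N)·F1 scoreᵢ with N=176: (26/176)·0.65306 + (46/176)·0.77273 + (36/176)·0.67568 + (28/176)·0.82759 + (40/176)·0.77108 = 0.7436

0.7436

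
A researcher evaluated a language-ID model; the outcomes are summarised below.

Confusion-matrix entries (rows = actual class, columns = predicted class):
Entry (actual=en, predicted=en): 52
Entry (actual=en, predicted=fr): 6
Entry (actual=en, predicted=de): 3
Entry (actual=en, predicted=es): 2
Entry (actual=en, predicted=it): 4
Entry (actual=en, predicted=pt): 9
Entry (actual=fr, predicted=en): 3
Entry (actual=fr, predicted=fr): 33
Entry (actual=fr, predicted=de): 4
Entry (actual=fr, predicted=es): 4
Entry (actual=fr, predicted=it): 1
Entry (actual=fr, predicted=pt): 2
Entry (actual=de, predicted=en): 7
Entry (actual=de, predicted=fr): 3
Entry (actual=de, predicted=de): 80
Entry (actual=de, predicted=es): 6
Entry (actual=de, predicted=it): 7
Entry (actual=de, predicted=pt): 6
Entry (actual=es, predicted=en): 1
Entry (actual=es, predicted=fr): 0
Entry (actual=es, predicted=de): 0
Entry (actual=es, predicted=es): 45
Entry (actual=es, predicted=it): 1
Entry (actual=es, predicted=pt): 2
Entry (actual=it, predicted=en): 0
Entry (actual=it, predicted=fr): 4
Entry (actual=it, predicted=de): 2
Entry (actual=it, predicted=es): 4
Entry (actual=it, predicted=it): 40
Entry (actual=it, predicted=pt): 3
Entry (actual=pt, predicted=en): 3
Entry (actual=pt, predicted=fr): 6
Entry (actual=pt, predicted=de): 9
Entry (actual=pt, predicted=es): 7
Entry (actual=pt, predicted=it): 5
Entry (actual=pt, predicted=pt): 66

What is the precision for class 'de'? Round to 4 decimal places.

One-vs-rest for 'de': TP = diagonal; FP = other classes predicted 'de'; FN = 'de' predicted as other.
precision = TP/(TP+FP).
de: TP=80, FP=3+4+0+2+9=18 → 80/98 = 0.81633

0.8163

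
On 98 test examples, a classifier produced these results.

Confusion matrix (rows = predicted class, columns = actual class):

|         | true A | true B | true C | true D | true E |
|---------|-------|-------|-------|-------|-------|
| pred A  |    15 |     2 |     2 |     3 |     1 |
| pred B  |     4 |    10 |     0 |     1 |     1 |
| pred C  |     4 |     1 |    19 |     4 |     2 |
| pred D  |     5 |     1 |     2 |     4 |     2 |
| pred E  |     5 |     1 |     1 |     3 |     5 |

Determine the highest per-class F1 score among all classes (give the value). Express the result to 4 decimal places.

0.7037

Per-class F1 score (2·TP/(2·TP+FP+FN)):
  A: TP=15, FP=2+2+3+1=8, FN=4+4+5+5=18 → 30/56 = 0.53571
  B: TP=10, FP=4+0+1+1=6, FN=2+1+1+1=5 → 20/31 = 0.64516
  C: TP=19, FP=4+1+4+2=11, FN=2+0+2+1=5 → 38/54 = 0.70370
  D: TP=4, FP=5+1+2+2=10, FN=3+1+4+3=11 → 8/29 = 0.27586
  E: TP=5, FP=5+1+1+3=10, FN=1+1+2+2=6 → 10/26 = 0.38462
Highest is class 'C' with F1 score = 0.7037.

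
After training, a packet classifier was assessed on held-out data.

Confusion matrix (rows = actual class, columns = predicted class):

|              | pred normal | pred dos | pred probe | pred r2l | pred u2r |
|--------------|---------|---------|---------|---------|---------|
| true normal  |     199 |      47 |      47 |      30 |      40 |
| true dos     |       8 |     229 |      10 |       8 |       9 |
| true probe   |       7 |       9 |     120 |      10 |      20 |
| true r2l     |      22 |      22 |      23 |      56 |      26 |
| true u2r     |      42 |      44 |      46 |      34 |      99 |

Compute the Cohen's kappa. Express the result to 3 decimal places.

Observed agreement pₒ = trace/N = 703/1207 = 0.5824
Expected agreement pₑ = Σ (rowᵢ·colᵢ)/N² = (363·278 + 264·351 + 166·246 + 149·138 + 265·194)/1207² = 0.2103
κ = (pₒ − pₑ)/(1 − pₑ) = (0.5824 − 0.2103)/(1 − 0.2103) = 0.471

0.471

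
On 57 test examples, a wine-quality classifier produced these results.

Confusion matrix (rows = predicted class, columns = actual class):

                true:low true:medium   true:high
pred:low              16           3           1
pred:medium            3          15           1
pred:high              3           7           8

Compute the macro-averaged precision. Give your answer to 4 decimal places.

Per-class precision (TP/(TP+FP)):
  low: TP=16, FP=3+1=4 → 16/20 = 0.80000
  medium: TP=15, FP=3+1=4 → 15/19 = 0.78947
  high: TP=8, FP=3+7=10 → 8/18 = 0.44444
Macro-precision = mean = (0.80000 + 0.78947 + 0.44444) / 3 = 0.6780

0.6780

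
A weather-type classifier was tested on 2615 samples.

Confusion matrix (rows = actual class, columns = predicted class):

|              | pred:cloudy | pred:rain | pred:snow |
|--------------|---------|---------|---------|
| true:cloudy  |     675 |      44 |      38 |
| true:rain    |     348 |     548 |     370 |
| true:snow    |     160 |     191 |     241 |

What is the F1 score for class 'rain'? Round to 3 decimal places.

Treat 'rain' as positive and all other classes as negative.
F1 score = 2·TP/(2·TP+FP+FN).
rain: TP=548, FP=44+191=235, FN=348+370=718 → 1096/2049 = 0.5349

0.535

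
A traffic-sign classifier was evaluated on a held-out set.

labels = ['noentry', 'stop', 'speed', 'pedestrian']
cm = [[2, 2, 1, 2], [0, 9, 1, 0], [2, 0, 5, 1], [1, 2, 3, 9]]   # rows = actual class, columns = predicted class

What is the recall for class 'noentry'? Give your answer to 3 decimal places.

One-vs-rest for 'noentry': TP = diagonal; FP = other classes predicted 'noentry'; FN = 'noentry' predicted as other.
recall = TP/(TP+FN).
noentry: TP=2, FN=2+1+2=5 → 2/7 = 0.2857

0.286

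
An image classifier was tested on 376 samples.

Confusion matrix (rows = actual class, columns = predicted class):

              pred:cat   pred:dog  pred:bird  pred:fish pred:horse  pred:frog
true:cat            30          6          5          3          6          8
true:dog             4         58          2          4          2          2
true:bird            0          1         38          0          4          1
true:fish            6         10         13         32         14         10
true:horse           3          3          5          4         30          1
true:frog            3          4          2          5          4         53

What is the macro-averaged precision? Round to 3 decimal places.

Per-class precision (TP/(TP+FP)):
  cat: TP=30, FP=4+0+6+3+3=16 → 30/46 = 0.6522
  dog: TP=58, FP=6+1+10+3+4=24 → 58/82 = 0.7073
  bird: TP=38, FP=5+2+13+5+2=27 → 38/65 = 0.5846
  fish: TP=32, FP=3+4+0+4+5=16 → 32/48 = 0.6667
  horse: TP=30, FP=6+2+4+14+4=30 → 30/60 = 0.5000
  frog: TP=53, FP=8+2+1+10+1=22 → 53/75 = 0.7067
Macro-precision = mean = (0.6522 + 0.7073 + 0.5846 + 0.6667 + 0.5000 + 0.7067) / 6 = 0.636

0.636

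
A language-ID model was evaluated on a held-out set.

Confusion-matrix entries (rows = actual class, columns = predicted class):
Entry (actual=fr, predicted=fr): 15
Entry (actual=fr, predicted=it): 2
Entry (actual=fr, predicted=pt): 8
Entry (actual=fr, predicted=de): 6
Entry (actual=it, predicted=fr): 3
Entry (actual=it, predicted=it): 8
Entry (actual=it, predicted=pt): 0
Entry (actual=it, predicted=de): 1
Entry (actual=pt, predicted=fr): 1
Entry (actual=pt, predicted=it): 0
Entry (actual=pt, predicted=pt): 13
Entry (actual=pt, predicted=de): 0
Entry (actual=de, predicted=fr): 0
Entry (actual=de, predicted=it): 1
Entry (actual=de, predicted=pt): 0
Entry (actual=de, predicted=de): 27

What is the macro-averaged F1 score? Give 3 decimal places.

Per-class F1 score (2·TP/(2·TP+FP+FN)):
  fr: TP=15, FP=3+1+0=4, FN=2+8+6=16 → 30/50 = 0.6000
  it: TP=8, FP=2+0+1=3, FN=3+0+1=4 → 16/23 = 0.6957
  pt: TP=13, FP=8+0+0=8, FN=1+0+0=1 → 26/35 = 0.7429
  de: TP=27, FP=6+1+0=7, FN=0+1+0=1 → 54/62 = 0.8710
Macro-F1 score = mean = (0.6000 + 0.6957 + 0.7429 + 0.8710) / 4 = 0.727

0.727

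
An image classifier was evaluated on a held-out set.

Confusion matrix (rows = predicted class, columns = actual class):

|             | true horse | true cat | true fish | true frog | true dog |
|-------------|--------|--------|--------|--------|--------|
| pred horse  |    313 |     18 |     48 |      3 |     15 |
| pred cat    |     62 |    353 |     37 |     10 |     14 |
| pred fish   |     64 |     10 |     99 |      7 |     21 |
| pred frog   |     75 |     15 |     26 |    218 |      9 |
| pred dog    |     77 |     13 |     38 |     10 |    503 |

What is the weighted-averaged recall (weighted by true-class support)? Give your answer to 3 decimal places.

0.722

Per-class recall (TP/(TP+FN)):
  horse: TP=313, FN=62+64+75+77=278 → 313/591 = 0.5296
  cat: TP=353, FN=18+10+15+13=56 → 353/409 = 0.8631
  fish: TP=99, FN=48+37+26+38=149 → 99/248 = 0.3992
  frog: TP=218, FN=3+10+7+10=30 → 218/248 = 0.8790
  dog: TP=503, FN=15+14+21+9=59 → 503/562 = 0.8950
Weighted-recall = Σ (supportᵢ/N)·recallᵢ with N=2058: (591/2058)·0.5296 + (409/2058)·0.8631 + (248/2058)·0.3992 + (248/2058)·0.8790 + (562/2058)·0.8950 = 0.722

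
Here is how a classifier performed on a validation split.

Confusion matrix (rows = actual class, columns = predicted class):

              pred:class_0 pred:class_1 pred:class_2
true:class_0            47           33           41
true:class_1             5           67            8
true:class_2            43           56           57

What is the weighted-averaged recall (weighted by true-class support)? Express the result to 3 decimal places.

Per-class recall (TP/(TP+FN)):
  class_0: TP=47, FN=33+41=74 → 47/121 = 0.3884
  class_1: TP=67, FN=5+8=13 → 67/80 = 0.8375
  class_2: TP=57, FN=43+56=99 → 57/156 = 0.3654
Weighted-recall = Σ (supportᵢ/N)·recallᵢ with N=357: (121/357)·0.3884 + (80/357)·0.8375 + (156/357)·0.3654 = 0.479

0.479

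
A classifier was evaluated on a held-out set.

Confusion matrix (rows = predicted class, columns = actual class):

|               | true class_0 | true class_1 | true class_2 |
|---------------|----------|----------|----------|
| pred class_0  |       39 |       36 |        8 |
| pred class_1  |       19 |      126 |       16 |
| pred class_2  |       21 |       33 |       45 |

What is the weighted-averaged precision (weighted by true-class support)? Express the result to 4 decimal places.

Per-class precision (TP/(TP+FP)):
  class_0: TP=39, FP=36+8=44 → 39/83 = 0.46988
  class_1: TP=126, FP=19+16=35 → 126/161 = 0.78261
  class_2: TP=45, FP=21+33=54 → 45/99 = 0.45455
Weighted-precision = Σ (supportᵢ/N)·precisionᵢ with N=343: (79/343)·0.46988 + (195/343)·0.78261 + (69/343)·0.45455 = 0.6446

0.6446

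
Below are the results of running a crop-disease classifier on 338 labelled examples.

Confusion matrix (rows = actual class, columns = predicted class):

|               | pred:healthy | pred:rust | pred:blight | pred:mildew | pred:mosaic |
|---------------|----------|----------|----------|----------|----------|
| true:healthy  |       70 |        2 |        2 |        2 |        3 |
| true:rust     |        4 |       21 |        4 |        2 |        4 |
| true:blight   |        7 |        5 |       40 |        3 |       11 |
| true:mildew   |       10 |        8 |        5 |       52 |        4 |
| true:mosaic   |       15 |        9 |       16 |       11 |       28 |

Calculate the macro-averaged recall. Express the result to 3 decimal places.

0.621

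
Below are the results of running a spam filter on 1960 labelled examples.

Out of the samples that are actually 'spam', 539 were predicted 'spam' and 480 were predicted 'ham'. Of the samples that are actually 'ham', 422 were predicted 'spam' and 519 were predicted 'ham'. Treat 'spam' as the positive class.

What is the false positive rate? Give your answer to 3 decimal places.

FPR = FP/(FP+TN) = 422/(422+519) = 0.448

0.448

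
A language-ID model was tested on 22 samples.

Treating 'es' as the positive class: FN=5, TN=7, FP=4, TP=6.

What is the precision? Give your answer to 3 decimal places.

0.600

Precision = TP/(TP+FP) = 6/(6+4) = 6/10 = 0.600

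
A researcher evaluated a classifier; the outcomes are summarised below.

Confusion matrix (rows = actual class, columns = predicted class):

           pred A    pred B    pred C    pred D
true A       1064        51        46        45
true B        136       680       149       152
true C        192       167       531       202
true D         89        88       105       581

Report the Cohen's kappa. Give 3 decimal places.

0.555

Observed agreement pₒ = trace/N = 2856/4278 = 0.6676
Expected agreement pₑ = Σ (rowᵢ·colᵢ)/N² = (1206·1481 + 1117·986 + 1092·831 + 863·980)/4278² = 0.2536
κ = (pₒ − pₑ)/(1 − pₑ) = (0.6676 − 0.2536)/(1 − 0.2536) = 0.555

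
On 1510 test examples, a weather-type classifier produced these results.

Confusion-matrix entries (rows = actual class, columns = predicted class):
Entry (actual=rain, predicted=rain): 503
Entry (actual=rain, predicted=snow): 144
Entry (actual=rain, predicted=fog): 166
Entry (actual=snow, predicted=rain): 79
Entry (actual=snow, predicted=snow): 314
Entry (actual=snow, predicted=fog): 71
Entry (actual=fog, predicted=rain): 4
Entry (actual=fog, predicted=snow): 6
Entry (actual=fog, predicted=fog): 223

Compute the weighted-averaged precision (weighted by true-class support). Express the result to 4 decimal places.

0.7449

Per-class precision (TP/(TP+FP)):
  rain: TP=503, FP=79+4=83 → 503/586 = 0.85836
  snow: TP=314, FP=144+6=150 → 314/464 = 0.67672
  fog: TP=223, FP=166+71=237 → 223/460 = 0.48478
Weighted-precision = Σ (supportᵢ/N)·precisionᵢ with N=1510: (813/1510)·0.85836 + (464/1510)·0.67672 + (233/1510)·0.48478 = 0.7449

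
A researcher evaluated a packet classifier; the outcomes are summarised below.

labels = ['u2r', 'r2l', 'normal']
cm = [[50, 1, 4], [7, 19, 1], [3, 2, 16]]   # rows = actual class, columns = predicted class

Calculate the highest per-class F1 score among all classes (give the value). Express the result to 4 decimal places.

0.8696

Per-class F1 score (2·TP/(2·TP+FP+FN)):
  u2r: TP=50, FP=7+3=10, FN=1+4=5 → 100/115 = 0.86957
  r2l: TP=19, FP=1+2=3, FN=7+1=8 → 38/49 = 0.77551
  normal: TP=16, FP=4+1=5, FN=3+2=5 → 32/42 = 0.76190
Highest is class 'u2r' with F1 score = 0.8696.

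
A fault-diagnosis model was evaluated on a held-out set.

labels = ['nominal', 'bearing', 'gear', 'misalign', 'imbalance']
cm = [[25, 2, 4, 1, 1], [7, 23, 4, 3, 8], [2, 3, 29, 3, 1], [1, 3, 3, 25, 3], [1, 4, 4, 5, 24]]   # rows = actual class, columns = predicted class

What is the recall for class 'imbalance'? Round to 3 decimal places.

recall = TP/(TP+FN).
imbalance: TP=24, FN=1+4+4+5=14 → 24/38 = 0.6316

0.632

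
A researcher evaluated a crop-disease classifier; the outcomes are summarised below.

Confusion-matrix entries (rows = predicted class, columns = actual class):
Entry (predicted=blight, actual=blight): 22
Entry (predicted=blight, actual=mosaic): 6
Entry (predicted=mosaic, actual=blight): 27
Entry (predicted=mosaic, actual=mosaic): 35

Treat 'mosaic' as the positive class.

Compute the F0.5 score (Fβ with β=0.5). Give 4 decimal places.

Fβ = (1+β²)·TP / ((1+β²)·TP + β²·FN + FP), with β²=1/4
= 1.25·35 / (1.25·35 + 0.25·6 + 27) = 0.6055

0.6055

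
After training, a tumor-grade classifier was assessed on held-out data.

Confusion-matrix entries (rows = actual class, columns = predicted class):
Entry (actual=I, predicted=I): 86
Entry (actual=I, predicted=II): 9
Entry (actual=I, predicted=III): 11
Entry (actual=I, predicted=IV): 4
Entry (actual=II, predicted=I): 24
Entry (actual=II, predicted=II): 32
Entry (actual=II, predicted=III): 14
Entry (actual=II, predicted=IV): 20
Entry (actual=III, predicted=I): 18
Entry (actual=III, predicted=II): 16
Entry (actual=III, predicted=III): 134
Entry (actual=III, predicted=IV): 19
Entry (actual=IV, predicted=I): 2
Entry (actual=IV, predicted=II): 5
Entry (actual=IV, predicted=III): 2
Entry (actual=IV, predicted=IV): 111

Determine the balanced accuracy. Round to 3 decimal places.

0.695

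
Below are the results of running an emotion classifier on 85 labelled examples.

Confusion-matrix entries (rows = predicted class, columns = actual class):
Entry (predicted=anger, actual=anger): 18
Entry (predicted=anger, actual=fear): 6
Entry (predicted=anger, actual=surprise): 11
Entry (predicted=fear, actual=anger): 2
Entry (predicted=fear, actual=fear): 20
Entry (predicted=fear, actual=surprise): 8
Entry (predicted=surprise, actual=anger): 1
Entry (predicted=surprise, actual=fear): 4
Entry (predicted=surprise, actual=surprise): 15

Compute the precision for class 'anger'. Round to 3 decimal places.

precision = TP/(TP+FP).
anger: TP=18, FP=6+11=17 → 18/35 = 0.5143

0.514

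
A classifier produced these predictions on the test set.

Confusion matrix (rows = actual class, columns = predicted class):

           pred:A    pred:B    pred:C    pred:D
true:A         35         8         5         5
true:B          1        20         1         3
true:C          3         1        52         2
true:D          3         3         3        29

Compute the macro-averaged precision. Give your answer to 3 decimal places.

Per-class precision (TP/(TP+FP)):
  A: TP=35, FP=1+3+3=7 → 35/42 = 0.8333
  B: TP=20, FP=8+1+3=12 → 20/32 = 0.6250
  C: TP=52, FP=5+1+3=9 → 52/61 = 0.8525
  D: TP=29, FP=5+3+2=10 → 29/39 = 0.7436
Macro-precision = mean = (0.8333 + 0.6250 + 0.8525 + 0.7436) / 4 = 0.764

0.764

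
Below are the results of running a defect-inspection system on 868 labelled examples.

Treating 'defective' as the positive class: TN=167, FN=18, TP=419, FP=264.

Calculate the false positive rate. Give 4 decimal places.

0.6125

FPR = FP/(FP+TN) = 264/(264+167) = 0.6125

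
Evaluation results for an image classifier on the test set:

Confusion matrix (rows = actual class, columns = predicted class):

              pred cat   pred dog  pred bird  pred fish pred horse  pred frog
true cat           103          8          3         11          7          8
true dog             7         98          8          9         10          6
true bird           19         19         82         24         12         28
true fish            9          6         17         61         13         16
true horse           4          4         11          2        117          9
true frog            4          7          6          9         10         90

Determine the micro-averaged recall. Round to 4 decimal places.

0.6429

Micro-averaging pools counts across classes: ΣTP=551, ΣFP=306, ΣFN=306.
Micro-recall = TP/(TP+FN) on pooled counts = 0.6429 (equals overall accuracy in single-label multiclass).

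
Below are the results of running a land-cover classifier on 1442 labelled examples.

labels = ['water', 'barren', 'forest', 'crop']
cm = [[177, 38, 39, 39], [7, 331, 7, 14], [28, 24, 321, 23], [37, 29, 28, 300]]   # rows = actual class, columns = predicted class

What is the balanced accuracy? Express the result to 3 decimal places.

Balanced accuracy = mean of per-class recall.
  water: recall = 177/293 = 0.6041
  barren: recall = 331/359 = 0.9220
  forest: recall = 321/396 = 0.8106
  crop: recall = 300/394 = 0.7614
Mean = (0.6041 + 0.9220 + 0.8106 + 0.7614) / 4 = 0.775

0.775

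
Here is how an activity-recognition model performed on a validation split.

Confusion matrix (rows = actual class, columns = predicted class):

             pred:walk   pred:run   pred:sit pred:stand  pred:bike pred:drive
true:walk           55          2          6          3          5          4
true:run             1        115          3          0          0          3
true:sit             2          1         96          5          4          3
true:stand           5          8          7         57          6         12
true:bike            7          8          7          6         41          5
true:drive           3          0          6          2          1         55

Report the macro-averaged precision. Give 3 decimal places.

Per-class precision (TP/(TP+FP)):
  walk: TP=55, FP=1+2+5+7+3=18 → 55/73 = 0.7534
  run: TP=115, FP=2+1+8+8+0=19 → 115/134 = 0.8582
  sit: TP=96, FP=6+3+7+7+6=29 → 96/125 = 0.7680
  stand: TP=57, FP=3+0+5+6+2=16 → 57/73 = 0.7808
  bike: TP=41, FP=5+0+4+6+1=16 → 41/57 = 0.7193
  drive: TP=55, FP=4+3+3+12+5=27 → 55/82 = 0.6707
Macro-precision = mean = (0.7534 + 0.8582 + 0.7680 + 0.7808 + 0.7193 + 0.6707) / 6 = 0.758

0.758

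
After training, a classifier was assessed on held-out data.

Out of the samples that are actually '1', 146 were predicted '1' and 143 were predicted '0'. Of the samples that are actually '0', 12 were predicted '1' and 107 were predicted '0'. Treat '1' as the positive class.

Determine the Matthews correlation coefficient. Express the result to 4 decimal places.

MCC = (TP·TN − FP·FN) / √((TP+FP)(TP+FN)(TN+FP)(TN+FN))
Numerator = 146·107 − 12·143 = 13906
Denominator = √(158·289·119·250) = √1358444500 = 36857.0821
MCC = 13906 / 36857.0821 = 0.3773

0.3773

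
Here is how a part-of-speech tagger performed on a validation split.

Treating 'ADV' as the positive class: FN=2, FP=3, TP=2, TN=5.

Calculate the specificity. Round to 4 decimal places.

Specificity = TN/(TN+FP) = 5/(5+3) = 0.6250

0.6250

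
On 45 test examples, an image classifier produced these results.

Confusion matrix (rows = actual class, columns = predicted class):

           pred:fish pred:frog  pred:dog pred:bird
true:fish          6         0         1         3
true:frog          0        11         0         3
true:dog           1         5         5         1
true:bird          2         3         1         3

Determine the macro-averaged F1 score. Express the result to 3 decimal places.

Per-class F1 score (2·TP/(2·TP+FP+FN)):
  fish: TP=6, FP=0+1+2=3, FN=0+1+3=4 → 12/19 = 0.6316
  frog: TP=11, FP=0+5+3=8, FN=0+0+3=3 → 22/33 = 0.6667
  dog: TP=5, FP=1+0+1=2, FN=1+5+1=7 → 10/19 = 0.5263
  bird: TP=3, FP=3+3+1=7, FN=2+3+1=6 → 6/19 = 0.3158
Macro-F1 score = mean = (0.6316 + 0.6667 + 0.5263 + 0.3158) / 4 = 0.535

0.535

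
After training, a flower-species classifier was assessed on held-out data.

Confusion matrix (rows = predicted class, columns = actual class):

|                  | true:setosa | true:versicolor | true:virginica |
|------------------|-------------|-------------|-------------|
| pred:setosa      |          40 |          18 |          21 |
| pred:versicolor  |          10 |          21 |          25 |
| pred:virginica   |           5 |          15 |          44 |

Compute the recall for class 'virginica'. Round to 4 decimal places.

recall = TP/(TP+FN).
virginica: TP=44, FN=21+25=46 → 44/90 = 0.48889

0.4889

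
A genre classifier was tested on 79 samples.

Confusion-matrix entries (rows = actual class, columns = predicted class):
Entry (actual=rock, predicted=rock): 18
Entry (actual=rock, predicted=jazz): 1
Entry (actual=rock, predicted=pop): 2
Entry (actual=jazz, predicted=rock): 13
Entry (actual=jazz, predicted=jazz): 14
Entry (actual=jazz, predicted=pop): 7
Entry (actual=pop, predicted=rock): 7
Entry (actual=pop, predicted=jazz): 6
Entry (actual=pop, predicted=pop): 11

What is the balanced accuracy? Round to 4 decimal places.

Balanced accuracy = mean of per-class recall.
  rock: recall = 18/21 = 0.85714
  jazz: recall = 14/34 = 0.41176
  pop: recall = 11/24 = 0.45833
Mean = (0.85714 + 0.41176 + 0.45833) / 3 = 0.5757

0.5757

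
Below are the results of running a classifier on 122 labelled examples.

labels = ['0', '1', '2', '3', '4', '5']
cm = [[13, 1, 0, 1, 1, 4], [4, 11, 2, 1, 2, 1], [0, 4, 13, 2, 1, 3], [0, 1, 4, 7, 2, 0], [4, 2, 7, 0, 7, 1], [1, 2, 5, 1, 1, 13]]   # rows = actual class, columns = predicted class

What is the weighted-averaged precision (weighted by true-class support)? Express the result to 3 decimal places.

0.530

Per-class precision (TP/(TP+FP)):
  0: TP=13, FP=4+0+0+4+1=9 → 13/22 = 0.5909
  1: TP=11, FP=1+4+1+2+2=10 → 11/21 = 0.5238
  2: TP=13, FP=0+2+4+7+5=18 → 13/31 = 0.4194
  3: TP=7, FP=1+1+2+0+1=5 → 7/12 = 0.5833
  4: TP=7, FP=1+2+1+2+1=7 → 7/14 = 0.5000
  5: TP=13, FP=4+1+3+0+1=9 → 13/22 = 0.5909
Weighted-precision = Σ (supportᵢ/N)·precisionᵢ with N=122: (20/122)·0.5909 + (21/122)·0.5238 + (23/122)·0.4194 + (14/122)·0.5833 + (21/122)·0.5000 + (23/122)·0.5909 = 0.530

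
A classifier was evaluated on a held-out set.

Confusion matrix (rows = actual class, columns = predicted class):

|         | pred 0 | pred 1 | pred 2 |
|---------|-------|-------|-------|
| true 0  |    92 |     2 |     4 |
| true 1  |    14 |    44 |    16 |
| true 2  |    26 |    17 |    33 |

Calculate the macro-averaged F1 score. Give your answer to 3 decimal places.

0.651

Per-class F1 score (2·TP/(2·TP+FP+FN)):
  0: TP=92, FP=14+26=40, FN=2+4=6 → 184/230 = 0.8000
  1: TP=44, FP=2+17=19, FN=14+16=30 → 88/137 = 0.6423
  2: TP=33, FP=4+16=20, FN=26+17=43 → 66/129 = 0.5116
Macro-F1 score = mean = (0.8000 + 0.6423 + 0.5116) / 3 = 0.651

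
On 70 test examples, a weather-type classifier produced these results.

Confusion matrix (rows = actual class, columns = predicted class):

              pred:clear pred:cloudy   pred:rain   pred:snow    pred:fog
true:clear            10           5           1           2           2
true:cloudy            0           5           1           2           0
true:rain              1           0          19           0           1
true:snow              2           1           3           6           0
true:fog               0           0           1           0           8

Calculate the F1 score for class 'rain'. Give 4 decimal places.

F1 score = 2·TP/(2·TP+FP+FN).
rain: TP=19, FP=1+1+3+1=6, FN=1+0+0+1=2 → 38/46 = 0.82609

0.8261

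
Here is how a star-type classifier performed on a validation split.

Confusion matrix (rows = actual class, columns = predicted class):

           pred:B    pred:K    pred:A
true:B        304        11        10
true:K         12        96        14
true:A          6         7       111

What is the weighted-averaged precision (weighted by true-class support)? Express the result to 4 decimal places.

0.8958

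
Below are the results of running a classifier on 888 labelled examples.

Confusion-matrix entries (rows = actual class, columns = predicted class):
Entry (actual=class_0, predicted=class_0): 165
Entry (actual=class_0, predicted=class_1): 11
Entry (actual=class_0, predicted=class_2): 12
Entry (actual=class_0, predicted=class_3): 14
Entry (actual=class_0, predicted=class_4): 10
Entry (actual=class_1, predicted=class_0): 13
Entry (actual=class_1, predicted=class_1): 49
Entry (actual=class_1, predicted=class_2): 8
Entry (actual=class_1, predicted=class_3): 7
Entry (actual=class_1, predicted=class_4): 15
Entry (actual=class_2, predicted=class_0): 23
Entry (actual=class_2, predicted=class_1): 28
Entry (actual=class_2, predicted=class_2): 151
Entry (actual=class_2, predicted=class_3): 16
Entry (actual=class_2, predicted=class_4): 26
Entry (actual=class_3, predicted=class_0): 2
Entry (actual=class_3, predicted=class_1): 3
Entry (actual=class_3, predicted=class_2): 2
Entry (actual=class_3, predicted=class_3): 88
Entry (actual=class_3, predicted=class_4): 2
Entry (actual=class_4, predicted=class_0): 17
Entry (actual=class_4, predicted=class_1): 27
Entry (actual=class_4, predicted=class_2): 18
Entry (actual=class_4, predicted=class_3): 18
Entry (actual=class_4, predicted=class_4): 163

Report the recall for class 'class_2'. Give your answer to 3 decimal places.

recall = TP/(TP+FN).
class_2: TP=151, FN=23+28+16+26=93 → 151/244 = 0.6189

0.619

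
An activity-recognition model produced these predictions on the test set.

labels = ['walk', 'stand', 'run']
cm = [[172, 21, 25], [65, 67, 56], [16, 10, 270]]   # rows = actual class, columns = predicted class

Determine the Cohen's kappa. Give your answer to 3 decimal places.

0.570

Observed agreement pₒ = trace/N = 509/702 = 0.7251
Expected agreement pₑ = Σ (rowᵢ·colᵢ)/N² = (218·253 + 188·98 + 296·351)/702² = 0.3601
κ = (pₒ − pₑ)/(1 − pₑ) = (0.7251 − 0.3601)/(1 − 0.3601) = 0.570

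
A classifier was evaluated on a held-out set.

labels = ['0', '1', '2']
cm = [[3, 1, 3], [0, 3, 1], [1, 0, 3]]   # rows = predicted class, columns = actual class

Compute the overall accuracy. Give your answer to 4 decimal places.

Accuracy = trace / total = (3+3+3=9) / 15 = 9/15 = 0.6000

0.6000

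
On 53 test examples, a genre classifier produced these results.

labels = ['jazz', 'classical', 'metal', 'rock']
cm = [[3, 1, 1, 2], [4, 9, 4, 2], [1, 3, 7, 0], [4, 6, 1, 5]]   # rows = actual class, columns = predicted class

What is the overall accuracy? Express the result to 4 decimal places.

Accuracy = trace / total = (3+9+7+5=24) / 53 = 24/53 = 0.4528

0.4528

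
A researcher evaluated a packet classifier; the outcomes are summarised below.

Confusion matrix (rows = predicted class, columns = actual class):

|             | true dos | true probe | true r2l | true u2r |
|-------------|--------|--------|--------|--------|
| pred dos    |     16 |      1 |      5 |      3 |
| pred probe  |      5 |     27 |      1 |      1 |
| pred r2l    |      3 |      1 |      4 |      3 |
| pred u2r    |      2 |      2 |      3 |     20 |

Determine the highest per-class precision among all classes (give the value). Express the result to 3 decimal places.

0.794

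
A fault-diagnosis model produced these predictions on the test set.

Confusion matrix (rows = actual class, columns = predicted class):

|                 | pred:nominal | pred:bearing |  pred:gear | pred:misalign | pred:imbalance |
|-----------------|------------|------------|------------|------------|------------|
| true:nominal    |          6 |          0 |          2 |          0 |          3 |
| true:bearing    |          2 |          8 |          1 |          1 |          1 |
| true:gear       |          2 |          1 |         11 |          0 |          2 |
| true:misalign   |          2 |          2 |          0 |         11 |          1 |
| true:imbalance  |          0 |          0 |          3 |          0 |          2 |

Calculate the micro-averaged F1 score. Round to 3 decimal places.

0.623

Micro-averaging pools counts across classes: ΣTP=38, ΣFP=23, ΣFN=23.
Micro-F1 score = 2·TP/(2·TP+FP+FN) on pooled counts = 0.623 (equals overall accuracy in single-label multiclass).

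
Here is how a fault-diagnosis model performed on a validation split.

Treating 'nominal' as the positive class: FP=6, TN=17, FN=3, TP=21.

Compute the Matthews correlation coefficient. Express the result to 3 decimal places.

MCC = (TP·TN − FP·FN) / √((TP+FP)(TP+FN)(TN+FP)(TN+FN))
Numerator = 21·17 − 6·3 = 339
Denominator = √(27·24·23·20) = √298080 = 545.9670
MCC = 339 / 545.9670 = 0.621

0.621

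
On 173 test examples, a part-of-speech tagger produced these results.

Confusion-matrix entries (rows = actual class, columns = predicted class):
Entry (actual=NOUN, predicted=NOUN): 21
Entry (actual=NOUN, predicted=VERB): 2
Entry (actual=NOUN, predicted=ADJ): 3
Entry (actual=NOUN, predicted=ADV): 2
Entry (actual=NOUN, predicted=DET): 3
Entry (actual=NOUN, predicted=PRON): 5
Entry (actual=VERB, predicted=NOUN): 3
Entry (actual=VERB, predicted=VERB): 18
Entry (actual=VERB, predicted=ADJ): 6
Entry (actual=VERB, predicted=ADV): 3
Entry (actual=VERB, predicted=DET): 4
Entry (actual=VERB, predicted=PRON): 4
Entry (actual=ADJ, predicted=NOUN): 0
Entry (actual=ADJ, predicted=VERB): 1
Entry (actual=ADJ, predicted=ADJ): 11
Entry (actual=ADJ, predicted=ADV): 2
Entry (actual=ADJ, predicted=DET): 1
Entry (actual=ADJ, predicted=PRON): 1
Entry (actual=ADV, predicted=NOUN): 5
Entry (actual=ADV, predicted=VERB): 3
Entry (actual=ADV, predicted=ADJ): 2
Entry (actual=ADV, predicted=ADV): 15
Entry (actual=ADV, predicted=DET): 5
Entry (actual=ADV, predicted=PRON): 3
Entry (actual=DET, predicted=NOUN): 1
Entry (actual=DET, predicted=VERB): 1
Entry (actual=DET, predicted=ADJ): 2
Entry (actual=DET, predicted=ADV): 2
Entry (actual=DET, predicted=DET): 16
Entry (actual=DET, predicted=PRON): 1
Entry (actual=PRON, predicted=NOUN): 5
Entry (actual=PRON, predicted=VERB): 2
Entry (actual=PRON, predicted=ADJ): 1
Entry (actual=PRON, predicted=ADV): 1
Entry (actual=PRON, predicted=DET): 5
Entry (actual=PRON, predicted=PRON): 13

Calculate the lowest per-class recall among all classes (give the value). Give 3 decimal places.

0.455

Per-class recall (TP/(TP+FN)):
  NOUN: TP=21, FN=2+3+2+3+5=15 → 21/36 = 0.5833
  VERB: TP=18, FN=3+6+3+4+4=20 → 18/38 = 0.4737
  ADJ: TP=11, FN=0+1+2+1+1=5 → 11/16 = 0.6875
  ADV: TP=15, FN=5+3+2+5+3=18 → 15/33 = 0.4545
  DET: TP=16, FN=1+1+2+2+1=7 → 16/23 = 0.6957
  PRON: TP=13, FN=5+2+1+1+5=14 → 13/27 = 0.4815
Lowest is class 'ADV' with recall = 0.455.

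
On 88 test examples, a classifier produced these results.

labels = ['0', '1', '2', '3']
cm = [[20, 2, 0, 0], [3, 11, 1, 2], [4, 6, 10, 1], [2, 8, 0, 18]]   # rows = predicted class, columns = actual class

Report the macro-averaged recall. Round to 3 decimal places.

0.716

Per-class recall (TP/(TP+FN)):
  0: TP=20, FN=3+4+2=9 → 20/29 = 0.6897
  1: TP=11, FN=2+6+8=16 → 11/27 = 0.4074
  2: TP=10, FN=0+1+0=1 → 10/11 = 0.9091
  3: TP=18, FN=0+2+1=3 → 18/21 = 0.8571
Macro-recall = mean = (0.6897 + 0.4074 + 0.9091 + 0.8571) / 4 = 0.716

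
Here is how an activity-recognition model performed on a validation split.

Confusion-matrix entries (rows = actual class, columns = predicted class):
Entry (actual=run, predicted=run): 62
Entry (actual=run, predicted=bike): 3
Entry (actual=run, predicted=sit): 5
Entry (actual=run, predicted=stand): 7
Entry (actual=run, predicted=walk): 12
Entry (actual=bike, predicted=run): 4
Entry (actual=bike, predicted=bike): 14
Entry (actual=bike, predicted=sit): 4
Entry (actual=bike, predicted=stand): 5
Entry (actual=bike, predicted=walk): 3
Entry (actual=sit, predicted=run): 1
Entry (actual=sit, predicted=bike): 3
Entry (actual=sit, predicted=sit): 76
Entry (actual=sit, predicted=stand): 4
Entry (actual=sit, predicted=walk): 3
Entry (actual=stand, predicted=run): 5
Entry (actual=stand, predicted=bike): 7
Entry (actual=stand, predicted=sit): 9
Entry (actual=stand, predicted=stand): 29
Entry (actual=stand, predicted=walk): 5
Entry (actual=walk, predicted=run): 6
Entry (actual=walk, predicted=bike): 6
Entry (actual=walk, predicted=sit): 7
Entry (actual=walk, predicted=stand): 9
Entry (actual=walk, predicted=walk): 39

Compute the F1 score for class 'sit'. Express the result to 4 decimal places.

0.8085

Take TP from the diagonal, FP from the rest of the 'sit' prediction marginal, FN from the rest of the 'sit' actual marginal.
F1 score = 2·TP/(2·TP+FP+FN).
sit: TP=76, FP=5+4+9+7=25, FN=1+3+4+3=11 → 152/188 = 0.80851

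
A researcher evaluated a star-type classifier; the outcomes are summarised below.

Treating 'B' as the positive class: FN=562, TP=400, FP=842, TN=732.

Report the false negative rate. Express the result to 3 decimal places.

FNR = FN/(FN+TP) = 562/(562+400) = 0.584

0.584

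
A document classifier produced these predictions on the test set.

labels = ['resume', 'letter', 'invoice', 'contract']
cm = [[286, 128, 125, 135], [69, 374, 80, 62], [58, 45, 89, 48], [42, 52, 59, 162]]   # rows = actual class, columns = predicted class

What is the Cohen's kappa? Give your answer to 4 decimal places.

Observed agreement pₒ = trace/N = 911/1814 = 0.50221
Expected agreement pₑ = Σ (rowᵢ·colᵢ)/N² = (674·455 + 585·599 + 240·353 + 315·407)/1814² = 0.26439
κ = (pₒ − pₑ)/(1 − pₑ) = (0.50221 − 0.26439)/(1 − 0.26439) = 0.3233

0.3233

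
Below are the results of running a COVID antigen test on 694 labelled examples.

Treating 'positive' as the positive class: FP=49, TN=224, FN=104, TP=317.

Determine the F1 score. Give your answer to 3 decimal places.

0.806

Precision = TP/(TP+FP) = 317/366 = 0.8661
Recall = TP/(TP+FN) = 317/421 = 0.7530
F1 = 2·TP/(2·TP+FP+FN) = 634/787 = 0.806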